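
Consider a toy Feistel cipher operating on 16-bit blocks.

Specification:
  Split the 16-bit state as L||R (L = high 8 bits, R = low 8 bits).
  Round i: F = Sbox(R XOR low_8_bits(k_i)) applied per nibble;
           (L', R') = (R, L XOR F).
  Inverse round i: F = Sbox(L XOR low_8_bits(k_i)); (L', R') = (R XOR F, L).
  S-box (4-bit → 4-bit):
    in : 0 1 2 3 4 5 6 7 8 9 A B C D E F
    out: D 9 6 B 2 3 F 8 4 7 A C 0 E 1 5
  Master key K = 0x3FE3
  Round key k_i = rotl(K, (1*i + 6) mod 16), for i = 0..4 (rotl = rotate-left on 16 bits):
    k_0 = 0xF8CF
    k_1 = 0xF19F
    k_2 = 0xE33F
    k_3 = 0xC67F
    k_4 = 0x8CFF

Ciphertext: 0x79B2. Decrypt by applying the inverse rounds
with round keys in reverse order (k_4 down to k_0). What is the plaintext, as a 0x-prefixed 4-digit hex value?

0x93FA

s_0 = ciphertext = 0x79B2
s_1 = InvRound(s_0, k_4) = 0xFD79
s_2 = InvRound(s_1, k_3) = 0x3FFD
s_3 = InvRound(s_2, k_2) = 0x203F
s_4 = InvRound(s_3, k_1) = 0xFA20
s_5 = InvRound(s_4, k_0) = 0x93FA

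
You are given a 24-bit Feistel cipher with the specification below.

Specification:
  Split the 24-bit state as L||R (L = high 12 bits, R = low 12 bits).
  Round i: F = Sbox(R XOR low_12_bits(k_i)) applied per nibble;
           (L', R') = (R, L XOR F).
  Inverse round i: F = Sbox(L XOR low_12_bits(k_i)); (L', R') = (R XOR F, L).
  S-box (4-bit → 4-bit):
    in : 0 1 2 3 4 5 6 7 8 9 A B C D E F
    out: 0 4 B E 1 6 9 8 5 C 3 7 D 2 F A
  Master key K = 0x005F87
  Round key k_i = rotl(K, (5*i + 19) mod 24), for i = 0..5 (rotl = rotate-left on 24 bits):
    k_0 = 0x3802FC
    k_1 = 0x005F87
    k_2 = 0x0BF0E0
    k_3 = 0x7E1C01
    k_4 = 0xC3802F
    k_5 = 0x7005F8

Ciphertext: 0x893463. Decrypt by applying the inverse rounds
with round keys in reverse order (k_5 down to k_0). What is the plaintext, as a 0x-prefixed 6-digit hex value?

0xD38EB7

s_0 = ciphertext = 0x893463
s_1 = InvRound(s_0, k_5) = 0x6F4893
s_2 = InvRound(s_1, k_4) = 0x1B46F4
s_3 = InvRound(s_2, k_3) = 0x4821B4
s_4 = InvRound(s_3, k_2) = 0x02F482
s_5 = InvRound(s_4, k_1) = 0xEB702F
s_6 = InvRound(s_5, k_0) = 0xD38EB7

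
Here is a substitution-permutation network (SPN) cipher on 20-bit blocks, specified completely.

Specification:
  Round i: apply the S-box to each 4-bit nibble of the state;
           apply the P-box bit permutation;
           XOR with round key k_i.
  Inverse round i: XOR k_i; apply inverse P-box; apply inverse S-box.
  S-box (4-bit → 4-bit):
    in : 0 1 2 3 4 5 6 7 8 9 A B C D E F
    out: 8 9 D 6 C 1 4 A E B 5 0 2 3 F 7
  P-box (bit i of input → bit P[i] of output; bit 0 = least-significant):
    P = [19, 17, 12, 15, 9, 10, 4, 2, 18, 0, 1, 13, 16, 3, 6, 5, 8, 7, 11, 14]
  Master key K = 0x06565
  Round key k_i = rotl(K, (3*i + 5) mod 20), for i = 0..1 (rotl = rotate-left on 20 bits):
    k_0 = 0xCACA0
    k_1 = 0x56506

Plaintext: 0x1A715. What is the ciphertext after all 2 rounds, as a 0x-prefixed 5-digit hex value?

s_0 = plaintext = 0x1A715
s_1 = Round(s_0, k_0) = 0x5CFE5
s_2 = Round(s_1, k_1) = 0x96219

0x96219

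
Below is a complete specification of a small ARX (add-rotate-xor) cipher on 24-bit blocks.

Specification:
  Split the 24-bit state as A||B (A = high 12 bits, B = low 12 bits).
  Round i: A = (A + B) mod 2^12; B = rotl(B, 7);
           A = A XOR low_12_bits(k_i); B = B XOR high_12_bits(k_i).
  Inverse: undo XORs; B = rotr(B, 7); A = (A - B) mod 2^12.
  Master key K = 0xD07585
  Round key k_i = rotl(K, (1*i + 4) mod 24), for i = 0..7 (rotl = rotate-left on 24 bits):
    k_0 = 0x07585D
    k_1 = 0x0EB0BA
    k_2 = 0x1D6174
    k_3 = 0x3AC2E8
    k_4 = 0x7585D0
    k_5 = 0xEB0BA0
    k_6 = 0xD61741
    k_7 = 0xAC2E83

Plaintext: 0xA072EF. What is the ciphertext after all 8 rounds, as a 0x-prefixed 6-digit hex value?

0x830F2E

s_0 = plaintext = 0xA072EF
s_1 = Round(s_0, k_0) = 0x4AB7E2
s_2 = Round(s_1, k_1) = 0xC371D4
s_3 = Round(s_2, k_2) = 0xF7FBD8
s_4 = Round(s_3, k_3) = 0x9BFFF2
s_5 = Round(s_4, k_4) = 0xC61E27
s_6 = Round(s_5, k_5) = 0x128D41
s_7 = Round(s_6, k_6) = 0x928D8B
s_8 = Round(s_7, k_7) = 0x830F2E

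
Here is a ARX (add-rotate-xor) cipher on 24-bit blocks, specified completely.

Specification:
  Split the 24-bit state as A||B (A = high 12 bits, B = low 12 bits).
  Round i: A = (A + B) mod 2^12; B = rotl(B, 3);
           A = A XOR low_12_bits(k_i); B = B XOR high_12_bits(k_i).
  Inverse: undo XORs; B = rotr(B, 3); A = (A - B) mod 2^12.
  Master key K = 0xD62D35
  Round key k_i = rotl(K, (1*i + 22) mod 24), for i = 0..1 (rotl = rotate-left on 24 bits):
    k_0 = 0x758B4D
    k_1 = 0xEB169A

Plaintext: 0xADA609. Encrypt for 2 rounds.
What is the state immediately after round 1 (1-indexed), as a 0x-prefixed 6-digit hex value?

0xBAE713

s_0 = plaintext = 0xADA609
s_1 = Round(s_0, k_0) = 0xBAE713
s_2 = Round(s_1, k_1) = 0x45B62A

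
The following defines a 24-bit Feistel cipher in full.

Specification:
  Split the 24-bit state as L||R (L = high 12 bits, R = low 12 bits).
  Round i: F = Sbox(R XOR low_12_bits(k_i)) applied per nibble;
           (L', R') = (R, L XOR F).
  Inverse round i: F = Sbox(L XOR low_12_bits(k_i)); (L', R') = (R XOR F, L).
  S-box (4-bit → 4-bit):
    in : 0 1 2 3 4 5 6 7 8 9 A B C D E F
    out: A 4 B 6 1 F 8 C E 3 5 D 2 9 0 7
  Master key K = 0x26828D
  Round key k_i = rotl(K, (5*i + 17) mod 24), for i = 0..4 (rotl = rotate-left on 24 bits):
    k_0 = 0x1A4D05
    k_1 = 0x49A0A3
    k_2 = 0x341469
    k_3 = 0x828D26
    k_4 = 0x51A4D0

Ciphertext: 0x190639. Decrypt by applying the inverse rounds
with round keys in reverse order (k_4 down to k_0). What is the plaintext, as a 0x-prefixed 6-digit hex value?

s_0 = ciphertext = 0x190639
s_1 = InvRound(s_0, k_4) = 0x923190
s_2 = InvRound(s_1, k_3) = 0x03F923
s_3 = InvRound(s_2, k_2) = 0x8DB03F
s_4 = InvRound(s_3, k_1) = 0xEF18DB
s_5 = InvRound(s_4, k_0) = 0xEAAEF1

0xEAAEF1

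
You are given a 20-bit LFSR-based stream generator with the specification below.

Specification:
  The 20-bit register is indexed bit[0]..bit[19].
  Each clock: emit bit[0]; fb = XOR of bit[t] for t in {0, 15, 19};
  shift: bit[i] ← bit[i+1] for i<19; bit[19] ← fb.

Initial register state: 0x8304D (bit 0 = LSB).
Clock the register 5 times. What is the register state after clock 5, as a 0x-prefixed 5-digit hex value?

reg_0 = 0x8304D
clock 1: out=1, reg = 0x41826
clock 2: out=0, reg = 0x20C13
clock 3: out=1, reg = 0x90609
clock 4: out=1, reg = 0x48304
clock 5: out=0, reg = 0xA4182

0xA4182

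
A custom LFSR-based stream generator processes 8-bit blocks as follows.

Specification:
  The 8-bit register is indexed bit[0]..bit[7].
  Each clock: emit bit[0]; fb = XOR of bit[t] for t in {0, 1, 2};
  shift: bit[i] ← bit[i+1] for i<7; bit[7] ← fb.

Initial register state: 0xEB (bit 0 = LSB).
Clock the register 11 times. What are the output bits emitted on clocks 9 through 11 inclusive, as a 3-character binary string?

001

reg_0 = 0xEB
clock 1: out=1, reg = 0x75
clock 2: out=1, reg = 0x3A
clock 3: out=0, reg = 0x9D
clock 4: out=1, reg = 0x4E
clock 5: out=0, reg = 0x27
clock 6: out=1, reg = 0x93
clock 7: out=1, reg = 0x49
clock 8: out=1, reg = 0xA4
clock 9: out=0, reg = 0xD2
clock 10: out=0, reg = 0xE9
clock 11: out=1, reg = 0xF4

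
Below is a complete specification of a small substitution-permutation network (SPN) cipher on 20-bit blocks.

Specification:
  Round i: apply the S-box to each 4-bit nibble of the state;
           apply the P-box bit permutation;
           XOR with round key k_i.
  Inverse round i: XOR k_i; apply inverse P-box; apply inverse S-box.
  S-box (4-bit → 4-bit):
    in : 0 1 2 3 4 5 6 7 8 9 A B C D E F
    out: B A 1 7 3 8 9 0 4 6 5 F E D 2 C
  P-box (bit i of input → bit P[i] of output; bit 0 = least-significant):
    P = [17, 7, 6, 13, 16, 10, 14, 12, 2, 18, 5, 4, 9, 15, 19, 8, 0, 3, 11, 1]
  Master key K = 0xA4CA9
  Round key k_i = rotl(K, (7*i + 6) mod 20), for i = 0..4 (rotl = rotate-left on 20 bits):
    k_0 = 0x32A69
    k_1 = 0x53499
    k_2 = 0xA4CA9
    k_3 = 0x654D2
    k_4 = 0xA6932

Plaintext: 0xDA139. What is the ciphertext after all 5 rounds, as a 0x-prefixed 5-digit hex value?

s_0 = plaintext = 0xDA139
s_1 = Round(s_0, k_0) = 0xE64BA
s_2 = Round(s_1, k_1) = 0x263D5
s_3 = Round(s_2, k_2) = 0xF3F8C
s_4 = Round(s_3, k_3) = 0xEBE20
s_5 = Round(s_4, k_4) = 0x5CABA

0x5CABA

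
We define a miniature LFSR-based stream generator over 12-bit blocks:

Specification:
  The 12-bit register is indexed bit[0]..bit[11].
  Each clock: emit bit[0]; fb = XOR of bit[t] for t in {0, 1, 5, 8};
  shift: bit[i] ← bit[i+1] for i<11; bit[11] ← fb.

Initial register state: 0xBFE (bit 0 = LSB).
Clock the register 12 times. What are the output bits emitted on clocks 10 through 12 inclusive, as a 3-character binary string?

reg_0 = 0xBFE
clock 1: out=0, reg = 0xDFF
clock 2: out=1, reg = 0x6FF
clock 3: out=1, reg = 0xB7F
clock 4: out=1, reg = 0x5BF
clock 5: out=1, reg = 0x2DF
clock 6: out=1, reg = 0x16F
clock 7: out=1, reg = 0x0B7
clock 8: out=1, reg = 0x85B
clock 9: out=1, reg = 0x42D
clock 10: out=1, reg = 0x216
clock 11: out=0, reg = 0x90B
clock 12: out=1, reg = 0xC85

101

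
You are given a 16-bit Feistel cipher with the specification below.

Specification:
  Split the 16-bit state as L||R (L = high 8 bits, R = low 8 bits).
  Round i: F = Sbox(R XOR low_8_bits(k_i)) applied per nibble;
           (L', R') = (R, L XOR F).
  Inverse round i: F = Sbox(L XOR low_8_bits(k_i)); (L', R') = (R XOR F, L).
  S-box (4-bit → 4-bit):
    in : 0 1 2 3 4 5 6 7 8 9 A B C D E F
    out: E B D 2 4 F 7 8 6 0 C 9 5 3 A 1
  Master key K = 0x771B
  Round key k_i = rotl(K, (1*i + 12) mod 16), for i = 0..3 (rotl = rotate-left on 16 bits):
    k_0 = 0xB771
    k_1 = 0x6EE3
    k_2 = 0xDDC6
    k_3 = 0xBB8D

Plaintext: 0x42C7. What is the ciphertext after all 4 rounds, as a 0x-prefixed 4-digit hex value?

s_0 = plaintext = 0x42C7
s_1 = Round(s_0, k_0) = 0xC7D5
s_2 = Round(s_1, k_1) = 0xD5E0
s_3 = Round(s_2, k_2) = 0xE002
s_4 = Round(s_3, k_3) = 0x0281

0x0281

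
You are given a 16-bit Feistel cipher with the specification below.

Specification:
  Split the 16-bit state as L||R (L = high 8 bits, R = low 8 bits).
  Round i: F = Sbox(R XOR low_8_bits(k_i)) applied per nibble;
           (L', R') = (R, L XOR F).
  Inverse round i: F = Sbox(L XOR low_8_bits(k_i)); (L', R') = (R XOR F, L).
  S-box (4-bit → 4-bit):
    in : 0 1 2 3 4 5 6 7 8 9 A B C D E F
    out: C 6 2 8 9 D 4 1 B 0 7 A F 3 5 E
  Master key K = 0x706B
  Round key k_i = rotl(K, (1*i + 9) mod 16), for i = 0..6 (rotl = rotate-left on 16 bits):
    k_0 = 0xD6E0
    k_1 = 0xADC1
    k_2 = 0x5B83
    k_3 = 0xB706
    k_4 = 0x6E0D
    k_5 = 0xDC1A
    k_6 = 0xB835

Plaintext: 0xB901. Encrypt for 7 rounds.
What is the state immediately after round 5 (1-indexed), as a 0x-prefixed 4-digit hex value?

0x2FBC

s_0 = plaintext = 0xB901
s_1 = Round(s_0, k_0) = 0x01EF
s_2 = Round(s_1, k_1) = 0xEF24
s_3 = Round(s_2, k_2) = 0x249E
s_4 = Round(s_3, k_3) = 0x9E2F
s_5 = Round(s_4, k_4) = 0x2FBC
s_6 = Round(s_5, k_5) = 0xBC5B
s_7 = Round(s_6, k_6) = 0x5BF9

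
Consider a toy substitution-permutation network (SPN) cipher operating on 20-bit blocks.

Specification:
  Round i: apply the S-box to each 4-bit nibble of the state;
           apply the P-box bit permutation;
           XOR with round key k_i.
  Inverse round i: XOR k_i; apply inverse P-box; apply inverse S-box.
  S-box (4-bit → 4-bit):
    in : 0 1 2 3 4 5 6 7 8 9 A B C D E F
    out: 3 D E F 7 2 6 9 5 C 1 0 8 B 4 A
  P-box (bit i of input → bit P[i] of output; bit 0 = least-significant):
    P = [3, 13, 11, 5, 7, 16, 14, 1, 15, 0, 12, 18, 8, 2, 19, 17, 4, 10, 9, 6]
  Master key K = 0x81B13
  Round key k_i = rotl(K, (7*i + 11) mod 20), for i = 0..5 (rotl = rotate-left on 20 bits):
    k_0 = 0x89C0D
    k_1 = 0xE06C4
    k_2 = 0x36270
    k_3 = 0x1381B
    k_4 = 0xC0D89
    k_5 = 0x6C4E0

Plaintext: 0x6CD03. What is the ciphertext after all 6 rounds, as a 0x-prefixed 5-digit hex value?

s_0 = plaintext = 0x6CD03
s_1 = Round(s_0, k_0) = 0xF32A4
s_2 = Round(s_1, k_1) = 0x03B09
s_3 = Round(s_2, k_2) = 0x86FC4
s_4 = Round(s_3, k_3) = 0xD1204
s_5 = Round(s_4, k_4) = 0x33050
s_6 = Round(s_5, k_5) = 0xD63BD

0xD63BD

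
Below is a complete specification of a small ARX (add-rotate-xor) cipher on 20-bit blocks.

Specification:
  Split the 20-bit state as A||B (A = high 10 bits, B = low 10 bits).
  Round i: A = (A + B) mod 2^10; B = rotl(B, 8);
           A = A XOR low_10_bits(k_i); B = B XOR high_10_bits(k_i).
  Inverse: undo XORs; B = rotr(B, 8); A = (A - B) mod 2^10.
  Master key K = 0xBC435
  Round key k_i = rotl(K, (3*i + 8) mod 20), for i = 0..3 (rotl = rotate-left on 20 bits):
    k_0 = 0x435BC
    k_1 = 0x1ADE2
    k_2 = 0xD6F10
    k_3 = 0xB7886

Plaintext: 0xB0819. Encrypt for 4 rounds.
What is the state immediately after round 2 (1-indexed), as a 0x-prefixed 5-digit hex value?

s_0 = plaintext = 0xB0819
s_1 = Round(s_0, k_0) = 0xD9C0B
s_2 = Round(s_1, k_1) = 0xA4369
s_3 = Round(s_2, k_2) = 0xBA681
s_4 = Round(s_3, k_3) = 0x7B37E

0xA4369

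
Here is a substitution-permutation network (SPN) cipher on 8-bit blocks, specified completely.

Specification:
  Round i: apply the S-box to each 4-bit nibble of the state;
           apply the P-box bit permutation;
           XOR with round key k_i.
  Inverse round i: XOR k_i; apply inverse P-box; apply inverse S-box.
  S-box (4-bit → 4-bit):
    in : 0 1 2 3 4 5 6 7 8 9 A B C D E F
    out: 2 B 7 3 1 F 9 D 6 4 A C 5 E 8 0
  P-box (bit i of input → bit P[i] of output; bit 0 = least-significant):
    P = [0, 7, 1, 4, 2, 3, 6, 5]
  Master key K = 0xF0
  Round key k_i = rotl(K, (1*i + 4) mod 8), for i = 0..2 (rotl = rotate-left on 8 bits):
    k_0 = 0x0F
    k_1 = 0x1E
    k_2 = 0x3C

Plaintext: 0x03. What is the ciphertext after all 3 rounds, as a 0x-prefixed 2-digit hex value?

0x2B

s_0 = plaintext = 0x03
s_1 = Round(s_0, k_0) = 0x86
s_2 = Round(s_1, k_1) = 0x47
s_3 = Round(s_2, k_2) = 0x2B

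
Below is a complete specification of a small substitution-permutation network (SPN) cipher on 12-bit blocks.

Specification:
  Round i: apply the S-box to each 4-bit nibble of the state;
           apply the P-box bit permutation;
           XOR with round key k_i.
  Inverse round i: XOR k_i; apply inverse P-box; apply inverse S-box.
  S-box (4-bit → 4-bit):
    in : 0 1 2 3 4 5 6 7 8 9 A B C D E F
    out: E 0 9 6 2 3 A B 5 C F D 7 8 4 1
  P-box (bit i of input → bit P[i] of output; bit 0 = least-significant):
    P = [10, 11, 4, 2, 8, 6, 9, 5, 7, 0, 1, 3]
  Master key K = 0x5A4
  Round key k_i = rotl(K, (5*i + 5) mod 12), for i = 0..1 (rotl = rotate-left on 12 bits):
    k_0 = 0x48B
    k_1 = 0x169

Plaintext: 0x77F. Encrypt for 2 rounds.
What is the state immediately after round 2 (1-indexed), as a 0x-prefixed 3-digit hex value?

s_0 = plaintext = 0x77F
s_1 = Round(s_0, k_0) = 0x162
s_2 = Round(s_1, k_1) = 0x50D

0x50D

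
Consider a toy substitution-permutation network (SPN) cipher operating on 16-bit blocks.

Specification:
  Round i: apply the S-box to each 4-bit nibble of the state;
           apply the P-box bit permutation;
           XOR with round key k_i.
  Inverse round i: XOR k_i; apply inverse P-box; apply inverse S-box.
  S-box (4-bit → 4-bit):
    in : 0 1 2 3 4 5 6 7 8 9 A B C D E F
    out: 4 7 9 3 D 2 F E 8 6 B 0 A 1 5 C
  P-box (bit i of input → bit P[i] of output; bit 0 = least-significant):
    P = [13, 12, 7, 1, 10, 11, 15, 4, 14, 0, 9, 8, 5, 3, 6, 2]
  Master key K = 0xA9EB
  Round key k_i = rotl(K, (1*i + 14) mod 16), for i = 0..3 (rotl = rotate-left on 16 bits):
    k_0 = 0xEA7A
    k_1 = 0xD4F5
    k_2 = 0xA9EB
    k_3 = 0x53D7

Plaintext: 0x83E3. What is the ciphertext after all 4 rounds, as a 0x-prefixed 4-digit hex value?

s_0 = plaintext = 0x83E3
s_1 = Round(s_0, k_0) = 0x1E7F
s_2 = Round(s_1, k_1) = 0x1E0F
s_3 = Round(s_2, k_2) = 0x6B01
s_4 = Round(s_3, k_3) = 0xE33B

0xE33B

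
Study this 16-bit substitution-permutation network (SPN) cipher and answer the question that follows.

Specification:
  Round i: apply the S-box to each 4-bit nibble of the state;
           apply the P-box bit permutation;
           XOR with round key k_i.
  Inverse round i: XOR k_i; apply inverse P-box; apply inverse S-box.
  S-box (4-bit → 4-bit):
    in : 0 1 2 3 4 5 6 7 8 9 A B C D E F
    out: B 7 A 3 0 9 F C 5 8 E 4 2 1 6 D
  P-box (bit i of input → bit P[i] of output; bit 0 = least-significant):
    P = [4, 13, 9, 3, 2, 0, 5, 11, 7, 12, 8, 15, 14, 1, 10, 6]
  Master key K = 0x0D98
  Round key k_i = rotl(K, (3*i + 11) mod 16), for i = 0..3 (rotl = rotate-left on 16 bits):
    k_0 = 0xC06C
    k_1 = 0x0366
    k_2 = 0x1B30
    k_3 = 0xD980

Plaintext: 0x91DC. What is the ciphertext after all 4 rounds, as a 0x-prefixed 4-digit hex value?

0xC230

s_0 = plaintext = 0x91DC
s_1 = Round(s_0, k_0) = 0xF1A8
s_2 = Round(s_1, k_1) = 0x5C97
s_3 = Round(s_2, k_2) = 0x4178
s_4 = Round(s_3, k_3) = 0xC230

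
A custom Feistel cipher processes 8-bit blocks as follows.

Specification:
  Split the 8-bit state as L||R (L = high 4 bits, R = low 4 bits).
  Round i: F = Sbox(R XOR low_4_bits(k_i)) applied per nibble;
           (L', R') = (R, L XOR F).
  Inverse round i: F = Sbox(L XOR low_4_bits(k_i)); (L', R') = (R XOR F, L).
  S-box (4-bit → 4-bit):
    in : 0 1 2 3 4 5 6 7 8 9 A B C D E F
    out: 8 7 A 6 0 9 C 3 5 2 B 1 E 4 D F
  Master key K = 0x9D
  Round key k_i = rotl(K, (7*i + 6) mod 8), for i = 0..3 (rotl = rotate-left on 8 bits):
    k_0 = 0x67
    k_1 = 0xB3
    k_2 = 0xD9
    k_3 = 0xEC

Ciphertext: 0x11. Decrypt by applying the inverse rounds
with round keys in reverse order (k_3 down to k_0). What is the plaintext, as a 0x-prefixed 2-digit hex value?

s_0 = ciphertext = 0x11
s_1 = InvRound(s_0, k_3) = 0x51
s_2 = InvRound(s_1, k_2) = 0xF5
s_3 = InvRound(s_2, k_1) = 0xBF
s_4 = InvRound(s_3, k_0) = 0x1B

0x1B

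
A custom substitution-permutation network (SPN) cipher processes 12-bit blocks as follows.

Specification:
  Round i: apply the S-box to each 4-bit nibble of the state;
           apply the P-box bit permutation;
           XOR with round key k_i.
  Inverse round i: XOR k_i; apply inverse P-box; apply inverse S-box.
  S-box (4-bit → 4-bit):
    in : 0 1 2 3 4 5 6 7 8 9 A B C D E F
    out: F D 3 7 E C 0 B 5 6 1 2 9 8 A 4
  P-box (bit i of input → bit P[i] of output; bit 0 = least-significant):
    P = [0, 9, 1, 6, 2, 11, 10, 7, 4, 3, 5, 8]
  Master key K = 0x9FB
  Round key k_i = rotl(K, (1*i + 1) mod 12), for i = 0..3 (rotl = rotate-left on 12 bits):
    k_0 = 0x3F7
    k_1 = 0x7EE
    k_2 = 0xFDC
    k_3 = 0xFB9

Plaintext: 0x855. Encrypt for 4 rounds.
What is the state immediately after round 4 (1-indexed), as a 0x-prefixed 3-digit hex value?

s_0 = plaintext = 0x855
s_1 = Round(s_0, k_0) = 0x705
s_2 = Round(s_1, k_1) = 0xA30
s_3 = Round(s_2, k_2) = 0x18B
s_4 = Round(s_3, k_3) = 0x88D

0x88D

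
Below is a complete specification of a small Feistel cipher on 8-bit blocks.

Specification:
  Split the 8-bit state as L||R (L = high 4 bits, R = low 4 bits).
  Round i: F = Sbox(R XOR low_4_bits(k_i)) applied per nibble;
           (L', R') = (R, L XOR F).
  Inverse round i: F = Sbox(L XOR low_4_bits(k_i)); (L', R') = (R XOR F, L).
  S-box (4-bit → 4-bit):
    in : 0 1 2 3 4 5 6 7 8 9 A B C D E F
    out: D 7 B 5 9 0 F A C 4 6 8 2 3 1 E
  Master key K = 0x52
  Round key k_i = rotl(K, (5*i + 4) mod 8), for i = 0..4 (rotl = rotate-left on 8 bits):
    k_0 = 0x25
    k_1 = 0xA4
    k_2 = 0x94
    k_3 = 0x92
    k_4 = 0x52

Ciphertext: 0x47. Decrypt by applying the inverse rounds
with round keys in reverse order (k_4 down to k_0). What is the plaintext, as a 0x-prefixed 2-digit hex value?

0xC7

s_0 = ciphertext = 0x47
s_1 = InvRound(s_0, k_4) = 0x84
s_2 = InvRound(s_1, k_3) = 0x28
s_3 = InvRound(s_2, k_2) = 0x72
s_4 = InvRound(s_3, k_1) = 0x77
s_5 = InvRound(s_4, k_0) = 0xC7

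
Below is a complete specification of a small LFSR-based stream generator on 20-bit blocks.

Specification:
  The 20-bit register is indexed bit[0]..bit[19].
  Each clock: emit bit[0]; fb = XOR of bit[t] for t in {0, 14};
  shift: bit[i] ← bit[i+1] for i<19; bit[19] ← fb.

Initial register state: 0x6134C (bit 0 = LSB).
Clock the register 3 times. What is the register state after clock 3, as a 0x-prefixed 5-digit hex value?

reg_0 = 0x6134C
clock 1: out=0, reg = 0x309A6
clock 2: out=0, reg = 0x184D3
clock 3: out=1, reg = 0x8C269

0x8C269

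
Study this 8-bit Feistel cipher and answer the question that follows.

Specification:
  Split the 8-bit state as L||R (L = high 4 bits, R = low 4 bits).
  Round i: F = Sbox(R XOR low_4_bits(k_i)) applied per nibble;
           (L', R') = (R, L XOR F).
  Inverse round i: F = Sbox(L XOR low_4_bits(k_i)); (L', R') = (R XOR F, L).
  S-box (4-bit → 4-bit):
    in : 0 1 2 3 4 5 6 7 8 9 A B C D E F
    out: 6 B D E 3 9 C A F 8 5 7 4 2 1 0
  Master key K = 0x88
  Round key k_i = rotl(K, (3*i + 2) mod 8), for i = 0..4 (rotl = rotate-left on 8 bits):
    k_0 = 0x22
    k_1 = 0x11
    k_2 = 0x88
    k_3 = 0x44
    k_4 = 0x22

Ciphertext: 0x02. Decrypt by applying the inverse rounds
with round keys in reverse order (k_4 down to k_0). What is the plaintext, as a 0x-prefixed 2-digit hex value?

s_0 = ciphertext = 0x02
s_1 = InvRound(s_0, k_4) = 0xF0
s_2 = InvRound(s_1, k_3) = 0x7F
s_3 = InvRound(s_2, k_2) = 0xF7
s_4 = InvRound(s_3, k_1) = 0x6F
s_5 = InvRound(s_4, k_0) = 0xC6

0xC6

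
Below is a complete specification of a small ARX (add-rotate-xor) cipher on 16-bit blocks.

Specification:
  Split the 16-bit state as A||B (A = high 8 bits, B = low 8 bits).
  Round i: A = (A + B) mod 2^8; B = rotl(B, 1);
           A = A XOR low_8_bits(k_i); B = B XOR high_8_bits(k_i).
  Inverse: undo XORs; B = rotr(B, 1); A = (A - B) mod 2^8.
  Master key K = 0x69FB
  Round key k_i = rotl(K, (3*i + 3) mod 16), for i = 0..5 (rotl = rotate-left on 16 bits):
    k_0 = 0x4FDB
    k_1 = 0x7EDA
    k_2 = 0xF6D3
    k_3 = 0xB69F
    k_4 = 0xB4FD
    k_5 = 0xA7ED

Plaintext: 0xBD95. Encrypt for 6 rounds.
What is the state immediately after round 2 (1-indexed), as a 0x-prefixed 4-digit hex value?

0x37B6

s_0 = plaintext = 0xBD95
s_1 = Round(s_0, k_0) = 0x8964
s_2 = Round(s_1, k_1) = 0x37B6
s_3 = Round(s_2, k_2) = 0x3E9B
s_4 = Round(s_3, k_3) = 0x4681
s_5 = Round(s_4, k_4) = 0x3AB7
s_6 = Round(s_5, k_5) = 0x1CC8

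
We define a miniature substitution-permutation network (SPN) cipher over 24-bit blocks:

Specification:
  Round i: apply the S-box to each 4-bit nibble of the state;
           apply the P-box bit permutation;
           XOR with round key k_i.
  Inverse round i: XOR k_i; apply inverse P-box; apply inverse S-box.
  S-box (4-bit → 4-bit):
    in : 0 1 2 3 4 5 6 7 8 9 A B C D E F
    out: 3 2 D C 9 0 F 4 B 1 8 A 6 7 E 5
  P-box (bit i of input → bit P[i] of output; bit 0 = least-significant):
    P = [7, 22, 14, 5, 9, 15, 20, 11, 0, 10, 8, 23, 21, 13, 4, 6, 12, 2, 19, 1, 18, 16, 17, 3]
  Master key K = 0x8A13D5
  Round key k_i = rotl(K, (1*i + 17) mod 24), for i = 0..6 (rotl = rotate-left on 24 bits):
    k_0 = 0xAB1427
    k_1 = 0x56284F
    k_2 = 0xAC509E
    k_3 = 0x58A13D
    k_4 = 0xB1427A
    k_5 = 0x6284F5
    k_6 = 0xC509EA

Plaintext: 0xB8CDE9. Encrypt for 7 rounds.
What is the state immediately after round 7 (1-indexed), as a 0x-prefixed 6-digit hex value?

0x32F42E

s_0 = plaintext = 0xB8CDE9
s_1 = Round(s_0, k_0) = 0xBAA9B8
s_2 = Round(s_1, k_1) = 0x17A0A4
s_3 = Round(s_2, k_2) = 0xA55C7F
s_4 = Round(s_3, k_3) = 0x48E4B5
s_5 = Round(s_4, k_4) = 0x35FA25
s_6 = Round(s_5, k_5) = 0xD08EED
s_7 = Round(s_6, k_6) = 0x32F42E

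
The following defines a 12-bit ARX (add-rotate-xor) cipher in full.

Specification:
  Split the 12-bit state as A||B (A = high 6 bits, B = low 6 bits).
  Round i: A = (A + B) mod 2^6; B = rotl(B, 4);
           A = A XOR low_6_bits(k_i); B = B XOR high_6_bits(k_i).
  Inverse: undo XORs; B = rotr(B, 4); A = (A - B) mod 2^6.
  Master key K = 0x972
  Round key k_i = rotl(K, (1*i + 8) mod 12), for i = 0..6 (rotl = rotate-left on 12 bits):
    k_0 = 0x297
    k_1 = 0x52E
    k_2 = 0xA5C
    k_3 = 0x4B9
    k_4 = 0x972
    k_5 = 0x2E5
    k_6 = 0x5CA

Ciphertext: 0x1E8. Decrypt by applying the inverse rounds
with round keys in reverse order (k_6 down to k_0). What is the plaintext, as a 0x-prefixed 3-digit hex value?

0x160

s_0 = ciphertext = 0x1E8
s_1 = InvRound(s_0, k_6) = 0x3BF
s_2 = InvRound(s_1, k_5) = 0x613
s_3 = InvRound(s_2, k_4) = 0x3DB
s_4 = InvRound(s_3, k_3) = 0x4A4
s_5 = InvRound(s_4, k_2) = 0x6B4
s_6 = InvRound(s_5, k_1) = 0xC82
s_7 = InvRound(s_6, k_0) = 0x160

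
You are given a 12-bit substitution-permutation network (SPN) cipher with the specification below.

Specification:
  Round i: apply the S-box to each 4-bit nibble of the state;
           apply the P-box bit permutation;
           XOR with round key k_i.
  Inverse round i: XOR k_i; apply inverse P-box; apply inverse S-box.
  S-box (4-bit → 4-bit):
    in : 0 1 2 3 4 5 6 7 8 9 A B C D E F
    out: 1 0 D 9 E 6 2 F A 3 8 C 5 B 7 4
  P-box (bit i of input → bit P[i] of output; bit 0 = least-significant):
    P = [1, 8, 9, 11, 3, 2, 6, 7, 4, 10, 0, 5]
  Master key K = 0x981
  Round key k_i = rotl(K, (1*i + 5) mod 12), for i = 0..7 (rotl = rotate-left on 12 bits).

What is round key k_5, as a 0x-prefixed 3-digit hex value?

K = 0x981
k_0 = rotl(K, (1*0+5) mod 12) = rotl(K, 5) = 0x033
k_1 = rotl(K, (1*1+5) mod 12) = rotl(K, 6) = 0x066
k_2 = rotl(K, (1*2+5) mod 12) = rotl(K, 7) = 0x0CC
k_3 = rotl(K, (1*3+5) mod 12) = rotl(K, 8) = 0x198
k_4 = rotl(K, (1*4+5) mod 12) = rotl(K, 9) = 0x330
k_5 = rotl(K, (1*5+5) mod 12) = rotl(K, 10) = 0x660

0x660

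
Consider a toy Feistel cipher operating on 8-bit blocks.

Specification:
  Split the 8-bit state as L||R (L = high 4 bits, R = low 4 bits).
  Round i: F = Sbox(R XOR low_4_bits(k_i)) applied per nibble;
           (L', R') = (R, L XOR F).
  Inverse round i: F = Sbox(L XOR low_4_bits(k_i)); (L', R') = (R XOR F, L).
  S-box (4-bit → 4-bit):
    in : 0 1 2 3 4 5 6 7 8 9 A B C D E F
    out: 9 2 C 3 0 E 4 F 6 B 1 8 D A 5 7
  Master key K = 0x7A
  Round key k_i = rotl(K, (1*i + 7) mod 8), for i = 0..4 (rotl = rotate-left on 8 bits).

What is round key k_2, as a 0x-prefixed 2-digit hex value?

K = 0x7A
k_0 = rotl(K, (1*0+7) mod 8) = rotl(K, 7) = 0x3D
k_1 = rotl(K, (1*1+7) mod 8) = rotl(K, 0) = 0x7A
k_2 = rotl(K, (1*2+7) mod 8) = rotl(K, 1) = 0xF4

0xF4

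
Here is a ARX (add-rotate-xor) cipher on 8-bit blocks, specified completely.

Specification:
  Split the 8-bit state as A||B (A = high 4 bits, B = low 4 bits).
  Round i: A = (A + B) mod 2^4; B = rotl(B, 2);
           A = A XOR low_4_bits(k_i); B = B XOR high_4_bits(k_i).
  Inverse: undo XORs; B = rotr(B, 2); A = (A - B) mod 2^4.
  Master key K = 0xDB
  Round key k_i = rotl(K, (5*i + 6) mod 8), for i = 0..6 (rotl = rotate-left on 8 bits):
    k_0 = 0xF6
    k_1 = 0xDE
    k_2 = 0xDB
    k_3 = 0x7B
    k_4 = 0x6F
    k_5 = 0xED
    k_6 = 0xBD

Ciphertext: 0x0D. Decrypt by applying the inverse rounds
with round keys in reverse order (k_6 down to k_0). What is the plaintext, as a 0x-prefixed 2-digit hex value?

s_0 = ciphertext = 0x0D
s_1 = InvRound(s_0, k_6) = 0x49
s_2 = InvRound(s_1, k_5) = 0xCD
s_3 = InvRound(s_2, k_4) = 0x5E
s_4 = InvRound(s_3, k_3) = 0x86
s_5 = InvRound(s_4, k_2) = 0x5E
s_6 = InvRound(s_5, k_1) = 0xFC
s_7 = InvRound(s_6, k_0) = 0xDC

0xDC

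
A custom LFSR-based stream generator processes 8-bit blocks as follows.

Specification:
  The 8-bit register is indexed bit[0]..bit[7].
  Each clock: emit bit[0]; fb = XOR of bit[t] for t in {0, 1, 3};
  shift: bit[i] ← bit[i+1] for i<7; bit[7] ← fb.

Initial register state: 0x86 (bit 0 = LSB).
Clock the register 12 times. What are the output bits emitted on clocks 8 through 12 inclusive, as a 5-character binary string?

11010

reg_0 = 0x86
clock 1: out=0, reg = 0xC3
clock 2: out=1, reg = 0x61
clock 3: out=1, reg = 0xB0
clock 4: out=0, reg = 0x58
clock 5: out=0, reg = 0xAC
clock 6: out=0, reg = 0xD6
clock 7: out=0, reg = 0xEB
clock 8: out=1, reg = 0xF5
clock 9: out=1, reg = 0xFA
clock 10: out=0, reg = 0x7D
clock 11: out=1, reg = 0x3E
clock 12: out=0, reg = 0x1F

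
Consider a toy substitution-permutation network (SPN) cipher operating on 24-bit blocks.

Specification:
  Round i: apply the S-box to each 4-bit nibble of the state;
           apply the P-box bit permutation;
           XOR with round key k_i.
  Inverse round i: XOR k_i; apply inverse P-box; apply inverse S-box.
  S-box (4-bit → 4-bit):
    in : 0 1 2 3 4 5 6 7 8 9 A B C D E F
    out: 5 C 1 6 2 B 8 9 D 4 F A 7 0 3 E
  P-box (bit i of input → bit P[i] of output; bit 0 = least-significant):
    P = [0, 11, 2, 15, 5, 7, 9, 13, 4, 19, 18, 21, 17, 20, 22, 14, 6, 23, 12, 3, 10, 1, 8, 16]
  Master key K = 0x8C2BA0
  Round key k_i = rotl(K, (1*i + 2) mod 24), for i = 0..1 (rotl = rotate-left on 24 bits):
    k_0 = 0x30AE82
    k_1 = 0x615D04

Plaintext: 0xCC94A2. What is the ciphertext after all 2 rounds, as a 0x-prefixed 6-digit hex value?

0x24EC4A

s_0 = plaintext = 0xCC94A2
s_1 = Round(s_0, k_0) = 0xF89961
s_2 = Round(s_1, k_1) = 0x24EC4A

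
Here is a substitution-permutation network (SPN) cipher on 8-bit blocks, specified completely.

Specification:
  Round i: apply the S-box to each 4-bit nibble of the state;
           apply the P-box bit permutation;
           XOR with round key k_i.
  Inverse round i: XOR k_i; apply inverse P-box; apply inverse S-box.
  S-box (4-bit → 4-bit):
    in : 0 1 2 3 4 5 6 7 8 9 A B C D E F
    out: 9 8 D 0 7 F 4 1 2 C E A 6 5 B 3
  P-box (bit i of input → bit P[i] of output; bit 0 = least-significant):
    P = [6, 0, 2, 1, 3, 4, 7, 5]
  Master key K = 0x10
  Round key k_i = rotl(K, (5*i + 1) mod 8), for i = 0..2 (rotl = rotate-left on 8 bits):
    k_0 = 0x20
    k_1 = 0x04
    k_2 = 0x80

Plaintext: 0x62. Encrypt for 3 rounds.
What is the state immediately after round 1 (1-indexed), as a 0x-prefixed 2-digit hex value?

0xE6

s_0 = plaintext = 0x62
s_1 = Round(s_0, k_0) = 0xE6
s_2 = Round(s_1, k_1) = 0x38
s_3 = Round(s_2, k_2) = 0x81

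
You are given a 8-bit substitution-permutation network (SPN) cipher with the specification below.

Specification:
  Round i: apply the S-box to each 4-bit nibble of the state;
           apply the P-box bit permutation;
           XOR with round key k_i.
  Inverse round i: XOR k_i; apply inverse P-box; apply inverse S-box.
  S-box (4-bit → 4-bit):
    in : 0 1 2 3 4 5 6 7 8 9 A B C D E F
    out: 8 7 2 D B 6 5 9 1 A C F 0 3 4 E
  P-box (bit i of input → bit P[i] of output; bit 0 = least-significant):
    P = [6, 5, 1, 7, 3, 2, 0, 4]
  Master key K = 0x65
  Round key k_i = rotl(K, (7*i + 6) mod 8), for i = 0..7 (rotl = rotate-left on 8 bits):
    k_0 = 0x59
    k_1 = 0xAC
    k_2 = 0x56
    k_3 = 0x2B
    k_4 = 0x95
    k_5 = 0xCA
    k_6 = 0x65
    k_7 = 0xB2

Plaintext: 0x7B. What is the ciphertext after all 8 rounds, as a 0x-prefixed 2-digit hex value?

0x77

s_0 = plaintext = 0x7B
s_1 = Round(s_0, k_0) = 0xA3
s_2 = Round(s_1, k_1) = 0x7F
s_3 = Round(s_2, k_2) = 0xEC
s_4 = Round(s_3, k_3) = 0x2A
s_5 = Round(s_4, k_4) = 0x13
s_6 = Round(s_5, k_5) = 0x05
s_7 = Round(s_6, k_6) = 0x57
s_8 = Round(s_7, k_7) = 0x77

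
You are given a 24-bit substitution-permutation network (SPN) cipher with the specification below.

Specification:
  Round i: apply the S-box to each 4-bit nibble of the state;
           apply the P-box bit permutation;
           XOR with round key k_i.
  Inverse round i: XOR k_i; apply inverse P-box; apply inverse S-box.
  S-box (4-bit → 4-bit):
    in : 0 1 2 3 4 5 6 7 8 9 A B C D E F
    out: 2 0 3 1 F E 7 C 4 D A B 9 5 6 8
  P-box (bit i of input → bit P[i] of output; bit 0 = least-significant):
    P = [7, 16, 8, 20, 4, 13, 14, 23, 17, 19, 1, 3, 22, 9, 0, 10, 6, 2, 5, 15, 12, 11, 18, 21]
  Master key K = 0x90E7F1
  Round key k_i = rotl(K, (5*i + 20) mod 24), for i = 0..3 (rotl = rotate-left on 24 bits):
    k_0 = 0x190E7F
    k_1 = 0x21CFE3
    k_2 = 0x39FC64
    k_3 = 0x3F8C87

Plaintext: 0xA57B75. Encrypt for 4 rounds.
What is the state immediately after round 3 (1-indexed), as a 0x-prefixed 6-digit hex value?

0x0BCB30

s_0 = plaintext = 0xA57B75
s_1 = Round(s_0, k_0) = 0xA2C352
s_2 = Round(s_1, k_1) = 0xC2A327
s_3 = Round(s_2, k_2) = 0x0BCB30
s_4 = Round(s_3, k_3) = 0x7400DB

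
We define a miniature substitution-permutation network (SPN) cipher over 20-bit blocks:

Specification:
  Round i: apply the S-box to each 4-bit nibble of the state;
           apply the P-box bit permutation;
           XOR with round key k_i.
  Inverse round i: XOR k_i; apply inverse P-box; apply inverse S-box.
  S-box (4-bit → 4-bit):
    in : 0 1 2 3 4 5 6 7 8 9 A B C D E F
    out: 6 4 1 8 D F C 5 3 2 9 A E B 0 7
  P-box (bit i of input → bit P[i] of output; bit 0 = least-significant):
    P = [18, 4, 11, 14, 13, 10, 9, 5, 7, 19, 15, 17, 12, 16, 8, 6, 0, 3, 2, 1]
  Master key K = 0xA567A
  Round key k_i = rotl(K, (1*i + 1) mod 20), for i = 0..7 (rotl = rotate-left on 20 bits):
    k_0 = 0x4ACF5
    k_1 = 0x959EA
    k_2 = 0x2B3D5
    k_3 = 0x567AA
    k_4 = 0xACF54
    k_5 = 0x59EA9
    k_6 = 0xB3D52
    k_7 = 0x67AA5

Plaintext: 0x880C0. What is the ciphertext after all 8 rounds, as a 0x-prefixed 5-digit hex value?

0x76FBC

s_0 = plaintext = 0x880C0
s_1 = Round(s_0, k_0) = 0xD32CC
s_2 = Round(s_1, k_1) = 0x91711
s_3 = Round(s_2, k_2) = 0x2385D
s_4 = Round(s_3, k_3) = 0x9015B
s_5 = Round(s_4, k_4) = 0xB286C
s_6 = Round(s_5, k_5) = 0xDC413
s_7 = Round(s_6, k_6) = 0x8FE99
s_8 = Round(s_7, k_7) = 0x76FBC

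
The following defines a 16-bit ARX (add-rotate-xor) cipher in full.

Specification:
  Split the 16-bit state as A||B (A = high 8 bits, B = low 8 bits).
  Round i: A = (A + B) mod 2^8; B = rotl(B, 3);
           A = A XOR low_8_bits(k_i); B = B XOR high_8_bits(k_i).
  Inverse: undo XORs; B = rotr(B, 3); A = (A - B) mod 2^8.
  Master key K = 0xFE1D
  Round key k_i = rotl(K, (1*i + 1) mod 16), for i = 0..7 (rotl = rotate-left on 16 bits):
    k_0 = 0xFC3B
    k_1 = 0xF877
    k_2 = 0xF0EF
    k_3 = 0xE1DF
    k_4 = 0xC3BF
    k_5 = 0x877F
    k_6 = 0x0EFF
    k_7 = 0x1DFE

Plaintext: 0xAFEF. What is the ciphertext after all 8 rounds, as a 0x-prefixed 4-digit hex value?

0x15FE

s_0 = plaintext = 0xAFEF
s_1 = Round(s_0, k_0) = 0xA583
s_2 = Round(s_1, k_1) = 0x5FE4
s_3 = Round(s_2, k_2) = 0xACD7
s_4 = Round(s_3, k_3) = 0x5C5F
s_5 = Round(s_4, k_4) = 0x0439
s_6 = Round(s_5, k_5) = 0x424E
s_7 = Round(s_6, k_6) = 0x6F7C
s_8 = Round(s_7, k_7) = 0x15FE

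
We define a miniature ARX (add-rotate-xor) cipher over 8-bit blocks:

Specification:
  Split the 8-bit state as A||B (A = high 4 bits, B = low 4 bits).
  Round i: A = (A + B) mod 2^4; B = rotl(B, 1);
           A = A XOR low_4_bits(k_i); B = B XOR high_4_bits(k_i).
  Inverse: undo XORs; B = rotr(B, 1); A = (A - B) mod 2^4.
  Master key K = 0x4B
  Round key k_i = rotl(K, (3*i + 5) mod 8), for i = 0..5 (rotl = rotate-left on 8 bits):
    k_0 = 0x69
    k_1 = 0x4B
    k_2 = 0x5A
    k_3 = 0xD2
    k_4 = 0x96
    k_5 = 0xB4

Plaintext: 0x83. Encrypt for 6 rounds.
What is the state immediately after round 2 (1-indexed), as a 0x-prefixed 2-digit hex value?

0x94

s_0 = plaintext = 0x83
s_1 = Round(s_0, k_0) = 0x20
s_2 = Round(s_1, k_1) = 0x94
s_3 = Round(s_2, k_2) = 0x7D
s_4 = Round(s_3, k_3) = 0x66
s_5 = Round(s_4, k_4) = 0xA5
s_6 = Round(s_5, k_5) = 0xB1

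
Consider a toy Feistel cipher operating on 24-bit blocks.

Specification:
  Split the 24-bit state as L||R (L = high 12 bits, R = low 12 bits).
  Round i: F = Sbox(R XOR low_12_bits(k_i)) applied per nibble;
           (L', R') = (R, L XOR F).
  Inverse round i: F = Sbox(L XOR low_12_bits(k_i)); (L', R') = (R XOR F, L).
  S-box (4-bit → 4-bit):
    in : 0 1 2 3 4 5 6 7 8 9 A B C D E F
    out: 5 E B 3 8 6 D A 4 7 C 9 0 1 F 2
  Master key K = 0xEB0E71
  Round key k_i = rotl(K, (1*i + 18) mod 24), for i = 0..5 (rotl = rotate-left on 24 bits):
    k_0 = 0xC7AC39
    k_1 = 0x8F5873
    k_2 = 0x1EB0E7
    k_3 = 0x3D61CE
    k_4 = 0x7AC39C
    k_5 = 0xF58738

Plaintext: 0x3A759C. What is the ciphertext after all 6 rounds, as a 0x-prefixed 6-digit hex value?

0x43E536

s_0 = plaintext = 0x3A759C
s_1 = Round(s_0, k_0) = 0x59C461
s_2 = Round(s_1, k_1) = 0x461577
s_3 = Round(s_2, k_2) = 0x577214
s_4 = Round(s_3, k_3) = 0x21466B
s_5 = Round(s_4, k_4) = 0x66B43E
s_6 = Round(s_5, k_5) = 0x43E536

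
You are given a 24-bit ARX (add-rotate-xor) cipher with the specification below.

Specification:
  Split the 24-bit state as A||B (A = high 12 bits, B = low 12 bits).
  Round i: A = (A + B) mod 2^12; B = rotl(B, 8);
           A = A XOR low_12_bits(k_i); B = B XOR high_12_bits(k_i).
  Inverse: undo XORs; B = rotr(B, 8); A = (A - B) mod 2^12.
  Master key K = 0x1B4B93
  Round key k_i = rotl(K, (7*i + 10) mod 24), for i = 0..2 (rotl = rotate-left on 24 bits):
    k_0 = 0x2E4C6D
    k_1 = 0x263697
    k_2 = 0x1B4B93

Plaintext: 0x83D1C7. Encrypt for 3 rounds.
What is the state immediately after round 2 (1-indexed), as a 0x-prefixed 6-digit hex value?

0xAF6A3C

s_0 = plaintext = 0x83D1C7
s_1 = Round(s_0, k_0) = 0x6695F8
s_2 = Round(s_1, k_1) = 0xAF6A3C
s_3 = Round(s_2, k_2) = 0xEA1D17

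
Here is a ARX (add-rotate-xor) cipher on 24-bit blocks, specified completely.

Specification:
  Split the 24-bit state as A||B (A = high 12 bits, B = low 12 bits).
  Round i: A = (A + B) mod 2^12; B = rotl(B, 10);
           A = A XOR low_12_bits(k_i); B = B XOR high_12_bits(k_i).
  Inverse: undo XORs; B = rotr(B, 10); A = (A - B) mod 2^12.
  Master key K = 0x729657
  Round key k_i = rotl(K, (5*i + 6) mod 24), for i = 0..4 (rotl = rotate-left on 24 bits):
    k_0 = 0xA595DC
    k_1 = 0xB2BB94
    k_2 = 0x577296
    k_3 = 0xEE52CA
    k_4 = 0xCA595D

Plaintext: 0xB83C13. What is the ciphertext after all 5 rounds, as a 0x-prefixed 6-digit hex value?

s_0 = plaintext = 0xB83C13
s_1 = Round(s_0, k_0) = 0x24A55D
s_2 = Round(s_1, k_1) = 0xC33E7C
s_3 = Round(s_2, k_2) = 0x8396E8
s_4 = Round(s_3, k_3) = 0xDEBF5F
s_5 = Round(s_4, k_4) = 0x417372

0x417372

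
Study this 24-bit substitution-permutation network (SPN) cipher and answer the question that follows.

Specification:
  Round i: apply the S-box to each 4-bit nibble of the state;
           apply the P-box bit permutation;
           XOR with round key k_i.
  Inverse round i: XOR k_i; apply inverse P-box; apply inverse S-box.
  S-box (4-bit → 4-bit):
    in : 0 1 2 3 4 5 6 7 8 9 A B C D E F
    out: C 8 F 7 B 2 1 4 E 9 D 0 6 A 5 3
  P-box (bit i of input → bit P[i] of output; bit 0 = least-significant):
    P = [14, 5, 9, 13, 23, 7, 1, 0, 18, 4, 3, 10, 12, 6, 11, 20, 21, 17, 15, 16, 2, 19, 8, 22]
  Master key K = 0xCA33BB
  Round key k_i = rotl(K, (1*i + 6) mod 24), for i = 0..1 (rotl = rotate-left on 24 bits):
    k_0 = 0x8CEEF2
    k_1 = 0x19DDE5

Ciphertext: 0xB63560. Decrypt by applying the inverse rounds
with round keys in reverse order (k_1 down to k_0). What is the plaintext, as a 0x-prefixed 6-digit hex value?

s_0 = ciphertext = 0xB63560
s_1 = InvRound(s_0, k_1) = 0xF27649
s_2 = InvRound(s_1, k_0) = 0xD3A385

0xD3A385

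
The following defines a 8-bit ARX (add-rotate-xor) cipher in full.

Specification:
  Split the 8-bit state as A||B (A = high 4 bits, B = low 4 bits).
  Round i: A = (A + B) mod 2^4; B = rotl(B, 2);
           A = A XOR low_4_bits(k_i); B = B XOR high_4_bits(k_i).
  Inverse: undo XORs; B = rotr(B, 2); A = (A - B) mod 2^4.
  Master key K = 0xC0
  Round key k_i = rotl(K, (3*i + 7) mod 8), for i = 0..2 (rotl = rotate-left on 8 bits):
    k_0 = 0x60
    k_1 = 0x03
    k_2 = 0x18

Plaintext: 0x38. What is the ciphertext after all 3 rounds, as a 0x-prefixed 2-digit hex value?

0x55

s_0 = plaintext = 0x38
s_1 = Round(s_0, k_0) = 0xB4
s_2 = Round(s_1, k_1) = 0xC1
s_3 = Round(s_2, k_2) = 0x55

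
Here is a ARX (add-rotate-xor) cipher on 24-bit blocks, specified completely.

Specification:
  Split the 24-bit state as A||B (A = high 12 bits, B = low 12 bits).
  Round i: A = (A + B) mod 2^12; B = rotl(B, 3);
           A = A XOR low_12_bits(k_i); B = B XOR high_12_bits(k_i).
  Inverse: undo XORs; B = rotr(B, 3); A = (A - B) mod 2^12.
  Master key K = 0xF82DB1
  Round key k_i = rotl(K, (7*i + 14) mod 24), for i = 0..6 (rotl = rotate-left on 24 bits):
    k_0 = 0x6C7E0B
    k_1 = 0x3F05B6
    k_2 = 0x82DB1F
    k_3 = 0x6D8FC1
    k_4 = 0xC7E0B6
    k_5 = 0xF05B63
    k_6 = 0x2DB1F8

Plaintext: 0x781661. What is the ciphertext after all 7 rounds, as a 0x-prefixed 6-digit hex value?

s_0 = plaintext = 0x781661
s_1 = Round(s_0, k_0) = 0x3E95CC
s_2 = Round(s_1, k_1) = 0xC03D92
s_3 = Round(s_2, k_2) = 0x28A4BB
s_4 = Round(s_3, k_3) = 0x884302
s_5 = Round(s_4, k_4) = 0xB3046F
s_6 = Round(s_5, k_5) = 0x4FCC7F
s_7 = Round(s_6, k_6) = 0x083125

0x083125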